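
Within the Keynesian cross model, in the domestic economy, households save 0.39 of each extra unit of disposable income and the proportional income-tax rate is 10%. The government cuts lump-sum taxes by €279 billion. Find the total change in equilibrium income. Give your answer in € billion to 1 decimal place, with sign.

+€377.4 billion

MPC = 1 − MPS = 1 − 0.39 = 0.61.
A lump-sum tax change of −€279 billion shifts disposable income by +€279 billion; first-round consumption changes by −c × ΔT = −0.61 × (−€279 billion) = +€170.19 billion.
Expenditure multiplier = 1/(1 − c(1−t)) = 1/(1 − 0.61×0.9) = 1/0.451 ≈ 2.217.
The tax multiplier is −c × k ≈ −1.353, so ΔY = k × (−c·ΔT) = (+€170.19 billion) / 0.451 ≈ +€377.4 billion.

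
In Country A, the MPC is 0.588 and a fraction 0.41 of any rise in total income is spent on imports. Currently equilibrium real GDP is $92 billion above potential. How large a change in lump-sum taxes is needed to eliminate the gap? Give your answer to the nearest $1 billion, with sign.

Spending multiplier = 1/(1 − c + m) = 1/(1 − 0.588 + 0.41) = 1/0.822 ≈ 1.217.
Tax multiplier = −c·k = −0.588/0.822 ≈ −0.715. Need ΔY = −$92 billion, so ΔT = ΔY/(−c·k) = −(−$92 billion) × 0.822 / 0.588 ≈ +$129 billion.
The government should raise lump-sum taxes by $129 billion.

+$129 billion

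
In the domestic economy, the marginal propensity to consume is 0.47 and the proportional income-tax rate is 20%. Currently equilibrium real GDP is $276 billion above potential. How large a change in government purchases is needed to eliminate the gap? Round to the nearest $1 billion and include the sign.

Spending multiplier = 1/(1 − c(1−t)) = 1/(1 − 0.47×0.8) = 1/0.624 ≈ 1.603.
Need ΔY = −$276 billion, so ΔG = ΔY/k = (−$276 billion) × 0.624 ≈ −$172 billion.
The government should cut government purchases by $172 billion.

−$172 billion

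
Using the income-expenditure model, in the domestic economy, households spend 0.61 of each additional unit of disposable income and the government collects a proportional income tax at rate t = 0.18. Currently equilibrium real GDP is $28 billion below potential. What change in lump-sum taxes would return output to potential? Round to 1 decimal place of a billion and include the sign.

Spending multiplier = 1/(1 − c(1−t)) = 1/(1 − 0.61×0.82) = 1/0.4998 ≈ 2.001.
Tax multiplier = −c·k = −0.61/0.4998 ≈ −1.22. Need ΔY = +$28 billion, so ΔT = ΔY/(−c·k) = −(+$28 billion) × 0.4998 / 0.61 ≈ −$22.9 billion.
The government should cut lump-sum taxes by $22.9 billion.

−$22.9 billion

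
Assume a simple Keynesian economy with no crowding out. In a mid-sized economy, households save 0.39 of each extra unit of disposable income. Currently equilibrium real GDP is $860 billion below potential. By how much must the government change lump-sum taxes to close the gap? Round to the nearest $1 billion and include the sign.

MPC = 1 − MPS = 1 − 0.39 = 0.61.
Spending multiplier = 1/(1 − MPC) = 1/(1 − 0.61) = 1/0.39 ≈ 2.564.
Tax multiplier = −c·k = −0.61/0.39 ≈ −1.564. Need ΔY = +$860 billion, so ΔT = ΔY/(−c·k) = −(+$860 billion) × 0.39 / 0.61 ≈ −$550 billion.
The government should cut lump-sum taxes by $550 billion.

−$550 billion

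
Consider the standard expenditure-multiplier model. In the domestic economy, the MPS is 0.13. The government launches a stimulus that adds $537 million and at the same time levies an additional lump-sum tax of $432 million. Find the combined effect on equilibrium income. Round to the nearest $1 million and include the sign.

MPC = 1 − MPS = 1 − 0.13 = 0.87.
Expenditure multiplier = 1/(1 − MPC) = 1/(1 − 0.87) = 1/0.13 ≈ 7.692.
ΔG contributes k·ΔG = (+$537 million) / 0.13 ≈ +$4,130.8 million.
ΔT of +$432 million changes first-round spending by −c·ΔT = −$375.84 million, contributing k·(−c·ΔT) = (−$375.84 million) / 0.13 ≈ −$2,891.1 million.
Net ΔY = k(ΔG − c·ΔT) = (+$161.16 million) / 0.13 ≈ +$1,240 million.

+$1,240 million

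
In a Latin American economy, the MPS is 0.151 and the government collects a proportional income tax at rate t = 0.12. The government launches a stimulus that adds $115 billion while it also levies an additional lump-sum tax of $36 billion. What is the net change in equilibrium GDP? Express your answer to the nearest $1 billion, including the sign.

+$334 billion

MPC = 1 − MPS = 1 − 0.151 = 0.849.
Expenditure multiplier = 1/(1 − c(1−t)) = 1/(1 − 0.849×0.88) = 1/0.25288 ≈ 3.954.
ΔG contributes k·ΔG = (+$115 billion) / 0.25288 ≈ +$454.8 billion.
ΔT of +$36 billion changes first-round spending by −c·ΔT = −$30.564 billion, contributing k·(−c·ΔT) = (−$30.564 billion) / 0.25288 ≈ −$120.9 billion.
Net ΔY = k(ΔG − c·ΔT) = (+$84.436 billion) / 0.25288 ≈ +$334 billion.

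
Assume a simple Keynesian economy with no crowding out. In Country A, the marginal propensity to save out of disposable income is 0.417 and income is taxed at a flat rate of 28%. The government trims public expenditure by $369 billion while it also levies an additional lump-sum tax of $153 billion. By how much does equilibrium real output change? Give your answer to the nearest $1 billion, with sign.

MPC = 1 − MPS = 1 − 0.417 = 0.583.
Expenditure multiplier = 1/(1 − c(1−t)) = 1/(1 − 0.583×0.72) = 1/0.58024 ≈ 1.723.
ΔG contributes k·ΔG = (−$369 billion) / 0.58024 ≈ −$635.9 billion.
ΔT of +$153 billion changes first-round spending by −c·ΔT = −$89.199 billion, contributing k·(−c·ΔT) = (−$89.199 billion) / 0.58024 ≈ −$153.7 billion.
Net ΔY = k(ΔG − c·ΔT) = (−$458.199 billion) / 0.58024 ≈ −$790 billion.

−$790 billion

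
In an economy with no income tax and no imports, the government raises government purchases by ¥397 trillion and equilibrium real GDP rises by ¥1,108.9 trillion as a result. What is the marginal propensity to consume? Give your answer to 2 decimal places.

0.64

Implied spending multiplier k = ΔY/ΔG = 1,108.9/397 ≈ 2.7932.
Since k = 1/(1 − MPC), MPC = 1 − 1/k = 1 − ΔG/ΔY = 1 − 397/1,108.9 ≈ 0.64.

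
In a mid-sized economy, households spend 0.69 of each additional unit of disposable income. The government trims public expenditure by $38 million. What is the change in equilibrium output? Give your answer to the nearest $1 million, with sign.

Spending multiplier = 1/(1 − MPC) = 1/(1 − 0.69) = 1/0.31 ≈ 3.226.
ΔY = k × ΔG = (−$38 million) / 0.31 ≈ −$123 million.

−$123 million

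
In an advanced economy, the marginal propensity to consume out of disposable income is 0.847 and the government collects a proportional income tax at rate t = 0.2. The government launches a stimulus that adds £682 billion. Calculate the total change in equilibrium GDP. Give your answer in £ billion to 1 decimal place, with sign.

+£2,115.4 billion

Government-spending multiplier = 1/(1 − c(1−t)) = 1/(1 − 0.847×0.8) = 1/0.3224 ≈ 3.102.
ΔY = k × ΔG = (+£682 billion) / 0.3224 ≈ +£2,115.4 billion.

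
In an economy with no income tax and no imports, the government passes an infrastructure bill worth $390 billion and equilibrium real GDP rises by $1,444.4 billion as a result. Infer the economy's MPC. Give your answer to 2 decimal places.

0.73

Implied spending multiplier k = ΔY/ΔG = 1,444.4/390 ≈ 3.7036.
Since k = 1/(1 − MPC), MPC = 1 − 1/k = 1 − ΔG/ΔY = 1 − 390/1,444.4 ≈ 0.73.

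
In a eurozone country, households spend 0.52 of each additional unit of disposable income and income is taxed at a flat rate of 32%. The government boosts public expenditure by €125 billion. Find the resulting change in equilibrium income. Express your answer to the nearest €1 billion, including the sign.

+€193 billion

Government-spending multiplier = 1/(1 − c(1−t)) = 1/(1 − 0.52×0.68) = 1/0.6464 ≈ 1.547.
ΔY = k × ΔG = (+€125 billion) / 0.6464 ≈ +€193 billion.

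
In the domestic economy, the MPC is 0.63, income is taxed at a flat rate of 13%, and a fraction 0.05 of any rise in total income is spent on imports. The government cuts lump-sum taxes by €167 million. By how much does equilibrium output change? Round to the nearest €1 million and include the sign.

+€210 million

A lump-sum tax change of −€167 million shifts disposable income by +€167 million; first-round consumption changes by −c × ΔT = −0.63 × (−€167 million) = +€105.21 million.
Expenditure multiplier = 1/(1 − c(1−t) + m) = 1/(1 − 0.63×0.87 + 0.05) = 1/0.5019 ≈ 1.992.
The tax multiplier is −c × k ≈ −1.255, so ΔY = k × (−c·ΔT) = (+€105.21 million) / 0.5019 ≈ +€210 million.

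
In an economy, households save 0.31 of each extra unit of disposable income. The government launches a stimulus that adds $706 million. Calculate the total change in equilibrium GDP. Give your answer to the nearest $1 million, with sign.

MPC = 1 − MPS = 1 − 0.31 = 0.69.
Expenditure multiplier = 1/(1 − MPC) = 1/(1 − 0.69) = 1/0.31 ≈ 3.226.
ΔY = k × ΔG = (+$706 million) / 0.31 ≈ +$2,277 million.

+$2,277 million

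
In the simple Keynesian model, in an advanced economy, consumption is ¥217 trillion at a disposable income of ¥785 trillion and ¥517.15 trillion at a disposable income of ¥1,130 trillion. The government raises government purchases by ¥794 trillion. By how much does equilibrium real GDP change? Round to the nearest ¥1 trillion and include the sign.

+¥6,108 trillion

MPC = ΔC/ΔYd = (517.15 − 217)/(1,130 − 785) = 300.15/345 = 0.87.
Government-spending multiplier = 1/(1 − MPC) = 1/(1 − 0.87) = 1/0.13 ≈ 7.692.
ΔY = k × ΔG = (+¥794 trillion) / 0.13 ≈ +¥6,108 trillion.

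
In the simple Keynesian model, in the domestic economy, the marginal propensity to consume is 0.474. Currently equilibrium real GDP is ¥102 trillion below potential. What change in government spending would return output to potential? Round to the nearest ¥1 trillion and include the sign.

Spending multiplier = 1/(1 − MPC) = 1/(1 − 0.474) = 1/0.526 ≈ 1.901.
Need ΔY = +¥102 trillion, so ΔG = ΔY/k = (+¥102 trillion) × 0.526 ≈ +¥54 trillion.
The government should increase government spending by ¥54 trillion.

+¥54 trillion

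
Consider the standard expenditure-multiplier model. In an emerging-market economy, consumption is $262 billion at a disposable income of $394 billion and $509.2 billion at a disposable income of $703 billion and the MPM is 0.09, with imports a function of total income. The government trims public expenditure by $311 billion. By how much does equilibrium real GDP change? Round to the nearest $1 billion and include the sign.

−$1,072 billion

MPC = ΔC/ΔYd = (509.2 − 262)/(703 − 394) = 247.2/309 = 0.8.
Government-spending multiplier = 1/(1 − c + m) = 1/(1 − 0.8 + 0.09) = 1/0.29 ≈ 3.448.
ΔY = k × ΔG = (−$311 billion) / 0.29 ≈ −$1,072 billion.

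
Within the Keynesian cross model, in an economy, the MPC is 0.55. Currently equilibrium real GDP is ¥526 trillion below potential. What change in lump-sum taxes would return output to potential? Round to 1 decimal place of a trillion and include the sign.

−¥430.4 trillion

Spending multiplier = 1/(1 − MPC) = 1/(1 − 0.55) = 1/0.45 ≈ 2.222.
Tax multiplier = −c·k = −0.55/0.45 ≈ −1.222. Need ΔY = +¥526 trillion, so ΔT = ΔY/(−c·k) = −(+¥526 trillion) × 0.45 / 0.55 ≈ −¥430.4 trillion.
The government should cut lump-sum taxes by ¥430.4 trillion.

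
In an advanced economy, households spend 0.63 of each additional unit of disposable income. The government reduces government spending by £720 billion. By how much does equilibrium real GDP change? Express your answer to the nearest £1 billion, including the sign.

−£1,946 billion

Expenditure multiplier = 1/(1 − MPC) = 1/(1 − 0.63) = 1/0.37 ≈ 2.703.
ΔY = k × ΔG = (−£720 billion) / 0.37 ≈ −£1,946 billion.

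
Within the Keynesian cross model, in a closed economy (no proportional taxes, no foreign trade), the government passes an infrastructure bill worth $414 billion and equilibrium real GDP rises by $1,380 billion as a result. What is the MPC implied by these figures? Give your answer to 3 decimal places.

Implied spending multiplier k = ΔY/ΔG = 1,380/414 ≈ 3.3333.
Since k = 1/(1 − MPC), MPC = 1 − 1/k = 1 − ΔG/ΔY = 1 − 414/1,380 = 0.700.

0.700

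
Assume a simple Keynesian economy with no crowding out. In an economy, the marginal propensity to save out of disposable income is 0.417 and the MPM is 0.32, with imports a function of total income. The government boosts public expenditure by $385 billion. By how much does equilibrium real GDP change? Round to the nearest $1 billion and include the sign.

MPC = 1 − MPS = 1 − 0.417 = 0.583.
Expenditure multiplier = 1/(1 − c + m) = 1/(1 − 0.583 + 0.32) = 1/0.737 ≈ 1.357.
ΔY = k × ΔG = (+$385 billion) / 0.737 ≈ +$522 billion.

+$522 billion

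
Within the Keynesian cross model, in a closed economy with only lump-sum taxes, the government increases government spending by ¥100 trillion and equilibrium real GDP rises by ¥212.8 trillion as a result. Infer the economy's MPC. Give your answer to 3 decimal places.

Implied spending multiplier k = ΔY/ΔG = 212.8/100 = 2.128.
Since k = 1/(1 − MPC), MPC = 1 − 1/k = 1 − ΔG/ΔY = 1 − 100/212.8 ≈ 0.530.

0.530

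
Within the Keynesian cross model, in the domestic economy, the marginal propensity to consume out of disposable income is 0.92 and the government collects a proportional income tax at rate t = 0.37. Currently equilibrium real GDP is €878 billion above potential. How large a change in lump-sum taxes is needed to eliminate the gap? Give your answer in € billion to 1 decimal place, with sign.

+€401.2 billion

Spending multiplier = 1/(1 − c(1−t)) = 1/(1 − 0.92×0.63) = 1/0.4204 ≈ 2.379.
Tax multiplier = −c·k = −0.92/0.4204 ≈ −2.188. Need ΔY = −€878 billion, so ΔT = ΔY/(−c·k) = −(−€878 billion) × 0.4204 / 0.92 ≈ +€401.2 billion.
The government should raise lump-sum taxes by €401.2 billion.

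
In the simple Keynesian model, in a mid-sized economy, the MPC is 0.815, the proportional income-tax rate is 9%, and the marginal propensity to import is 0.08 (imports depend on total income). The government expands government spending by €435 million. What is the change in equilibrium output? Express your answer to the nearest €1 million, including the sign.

Government-spending multiplier = 1/(1 − c(1−t) + m) = 1/(1 − 0.815×0.91 + 0.08) = 1/0.33835 ≈ 2.956.
ΔY = k × ΔG = (+€435 million) / 0.33835 ≈ +€1,286 million.

+€1,286 million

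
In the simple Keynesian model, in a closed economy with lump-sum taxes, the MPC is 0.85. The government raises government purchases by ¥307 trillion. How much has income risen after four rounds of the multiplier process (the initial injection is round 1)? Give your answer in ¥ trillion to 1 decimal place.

Round 1 adds ΔG = ¥307 trillion; each later round is MPC = 0.85 times the previous.
After 4 rounds: 307 + 260.95 + 221.8075 + 188.536375 = ΔG·(1 − c^4)/(1 − c) = 307 × (1 − 0.52200625)/0.15 ≈ ¥978.3 trillion.

¥978.3 trillion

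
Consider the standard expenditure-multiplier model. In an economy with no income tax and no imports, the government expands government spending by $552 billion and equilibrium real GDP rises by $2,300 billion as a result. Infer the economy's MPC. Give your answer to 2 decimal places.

0.76

Implied spending multiplier k = ΔY/ΔG = 2,300/552 ≈ 4.1667.
Since k = 1/(1 − MPC), MPC = 1 − 1/k = 1 − ΔG/ΔY = 1 − 552/2,300 = 0.76.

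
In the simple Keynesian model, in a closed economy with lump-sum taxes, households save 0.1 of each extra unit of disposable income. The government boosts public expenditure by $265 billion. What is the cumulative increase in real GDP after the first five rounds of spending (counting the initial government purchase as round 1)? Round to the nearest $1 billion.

$1,085 billion

MPC = 1 − MPS = 1 − 0.1 = 0.9.
Round 1 adds ΔG = $265 billion; each later round is MPC = 0.9 times the previous.
After 5 rounds: 265 + 238.5 + 214.65 + 193.185 + 173.8665 = ΔG·(1 − c^5)/(1 − c) = 265 × (1 − 0.59049)/0.1 ≈ $1,085 billion.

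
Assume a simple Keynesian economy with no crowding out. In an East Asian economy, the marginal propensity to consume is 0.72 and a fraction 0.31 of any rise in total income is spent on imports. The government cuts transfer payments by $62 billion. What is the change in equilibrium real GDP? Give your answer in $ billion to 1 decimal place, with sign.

−$75.7 billion

The transfer change shifts disposable income by −$62 billion, so first-round consumption changes by c·ΔTR = 0.72 × (−$62 billion) = −$44.64 billion.
Expenditure multiplier = 1/(1 − c + m) = 1/(1 − 0.72 + 0.31) = 1/0.59 ≈ 1.695.
The transfer multiplier is c × k ≈ 1.22, so ΔY = k × (c·ΔTR) = (−$44.64 billion) / 0.59 ≈ −$75.7 billion.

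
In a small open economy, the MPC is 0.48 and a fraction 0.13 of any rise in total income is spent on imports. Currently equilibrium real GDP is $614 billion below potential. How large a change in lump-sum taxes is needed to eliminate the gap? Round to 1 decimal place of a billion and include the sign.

Spending multiplier = 1/(1 − c + m) = 1/(1 − 0.48 + 0.13) = 1/0.65 ≈ 1.538.
Tax multiplier = −c·k = −0.48/0.65 ≈ −0.738. Need ΔY = +$614 billion, so ΔT = ΔY/(−c·k) = −(+$614 billion) × 0.65 / 0.48 ≈ −$831.5 billion.
The government should cut lump-sum taxes by $831.5 billion.

−$831.5 billion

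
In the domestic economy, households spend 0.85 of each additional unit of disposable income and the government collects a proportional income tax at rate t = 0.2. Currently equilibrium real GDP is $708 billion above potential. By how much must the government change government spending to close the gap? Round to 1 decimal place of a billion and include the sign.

−$226.6 billion

Spending multiplier = 1/(1 − c(1−t)) = 1/(1 − 0.85×0.8) = 1/0.32 = 3.125.
Need ΔY = −$708 billion, so ΔG = ΔY/k = (−$708 billion) × 0.32 ≈ −$226.6 billion.
The government should cut government spending by $226.6 billion.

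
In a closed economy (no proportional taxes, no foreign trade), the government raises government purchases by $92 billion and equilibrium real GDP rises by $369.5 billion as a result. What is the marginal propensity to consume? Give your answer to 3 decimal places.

0.751

Implied spending multiplier k = ΔY/ΔG = 369.5/92 ≈ 4.0163.
Since k = 1/(1 − MPC), MPC = 1 − 1/k = 1 − ΔG/ΔY = 1 − 92/369.5 ≈ 0.751.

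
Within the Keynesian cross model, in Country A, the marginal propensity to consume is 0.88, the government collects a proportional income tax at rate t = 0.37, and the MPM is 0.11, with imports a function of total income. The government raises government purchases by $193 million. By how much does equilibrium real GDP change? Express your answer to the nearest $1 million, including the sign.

+$347 million

Government-spending multiplier = 1/(1 − c(1−t) + m) = 1/(1 − 0.88×0.63 + 0.11) = 1/0.5556 ≈ 1.8.
ΔY = k × ΔG = (+$193 million) / 0.5556 ≈ +$347 million.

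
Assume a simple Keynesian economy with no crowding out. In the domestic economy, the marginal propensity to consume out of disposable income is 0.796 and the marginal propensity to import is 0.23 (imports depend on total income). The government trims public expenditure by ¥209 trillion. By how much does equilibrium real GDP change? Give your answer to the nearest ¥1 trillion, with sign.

Spending multiplier = 1/(1 − c + m) = 1/(1 − 0.796 + 0.23) = 1/0.434 ≈ 2.304.
ΔY = k × ΔG = (−¥209 trillion) / 0.434 ≈ −¥482 trillion.

−¥482 trillion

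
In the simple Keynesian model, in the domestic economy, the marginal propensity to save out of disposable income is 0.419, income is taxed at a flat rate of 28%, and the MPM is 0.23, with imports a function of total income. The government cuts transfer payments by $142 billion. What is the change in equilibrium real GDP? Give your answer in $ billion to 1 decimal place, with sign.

MPC = 1 − MPS = 1 − 0.419 = 0.581.
The transfer change shifts disposable income by −$142 billion, so first-round consumption changes by c·ΔTR = 0.581 × (−$142 billion) = −$82.502 billion.
Expenditure multiplier = 1/(1 − c(1−t) + m) = 1/(1 − 0.581×0.72 + 0.23) = 1/0.81168 ≈ 1.232.
The transfer multiplier is c × k ≈ 0.716, so ΔY = k × (c·ΔTR) = (−$82.502 billion) / 0.81168 ≈ −$101.6 billion.

−$101.6 billion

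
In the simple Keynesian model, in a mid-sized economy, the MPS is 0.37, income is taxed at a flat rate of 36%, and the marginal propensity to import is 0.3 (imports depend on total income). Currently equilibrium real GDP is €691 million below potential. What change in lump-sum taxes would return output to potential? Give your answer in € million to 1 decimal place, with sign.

MPC = 1 − MPS = 1 − 0.37 = 0.63.
Spending multiplier = 1/(1 − c(1−t) + m) = 1/(1 − 0.63×0.64 + 0.3) = 1/0.8968 ≈ 1.115.
Tax multiplier = −c·k = −0.63/0.8968 ≈ −0.702. Need ΔY = +€691 million, so ΔT = ΔY/(−c·k) = −(+€691 million) × 0.8968 / 0.63 ≈ −€983.6 million.
The government should cut lump-sum taxes by €983.6 million.

−€983.6 million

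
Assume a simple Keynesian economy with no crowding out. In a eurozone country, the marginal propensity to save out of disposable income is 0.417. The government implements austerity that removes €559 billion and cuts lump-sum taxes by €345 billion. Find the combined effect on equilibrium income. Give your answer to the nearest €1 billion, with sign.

MPC = 1 − MPS = 1 − 0.417 = 0.583.
Expenditure multiplier = 1/(1 − MPC) = 1/(1 − 0.583) = 1/0.417 ≈ 2.398.
ΔG contributes k·ΔG = (−€559 billion) / 0.417 ≈ −€1,340.5 billion.
ΔT of −€345 billion changes first-round spending by −c·ΔT = +€201.135 billion, contributing k·(−c·ΔT) = (+€201.135 billion) / 0.417 ≈ +€482.3 billion.
Net ΔY = k(ΔG − c·ΔT) = (−€357.865 billion) / 0.417 ≈ −€858 billion.

−€858 billion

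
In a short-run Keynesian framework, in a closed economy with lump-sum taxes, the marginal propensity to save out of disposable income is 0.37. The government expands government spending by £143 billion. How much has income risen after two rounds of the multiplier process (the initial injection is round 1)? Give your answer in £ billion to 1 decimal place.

£233.1 billion

MPC = 1 − MPS = 1 − 0.37 = 0.63.
Round 1 adds ΔG = £143 billion; each later round is MPC = 0.63 times the previous.
After 2 rounds: 143 + 90.09 = ΔG·(1 − c^2)/(1 − c) = 143 × (1 − 0.3969)/0.37 ≈ £233.1 billion.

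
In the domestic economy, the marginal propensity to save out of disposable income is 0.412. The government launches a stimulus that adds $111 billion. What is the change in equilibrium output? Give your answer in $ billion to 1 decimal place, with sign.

+$269.4 billion

MPC = 1 − MPS = 1 − 0.412 = 0.588.
Expenditure multiplier = 1/(1 − MPC) = 1/(1 − 0.588) = 1/0.412 ≈ 2.427.
ΔY = k × ΔG = (+$111 billion) / 0.412 ≈ +$269.4 billion.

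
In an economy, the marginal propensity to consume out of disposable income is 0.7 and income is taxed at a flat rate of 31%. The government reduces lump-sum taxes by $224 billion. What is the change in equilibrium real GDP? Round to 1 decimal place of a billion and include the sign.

+$303.3 billion

A lump-sum tax change of −$224 billion shifts disposable income by +$224 billion; first-round consumption changes by −c × ΔT = −0.7 × (−$224 billion) = +$156.8 billion.
Expenditure multiplier = 1/(1 − c(1−t)) = 1/(1 − 0.7×0.69) = 1/0.517 ≈ 1.934.
The tax multiplier is −c × k ≈ −1.354, so ΔY = k × (−c·ΔT) = (+$156.8 billion) / 0.517 ≈ +$303.3 billion.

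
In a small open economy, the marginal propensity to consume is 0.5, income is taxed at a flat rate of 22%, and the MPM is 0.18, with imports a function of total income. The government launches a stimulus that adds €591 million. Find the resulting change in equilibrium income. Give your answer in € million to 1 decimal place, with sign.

+€748.1 million

Expenditure multiplier = 1/(1 − c(1−t) + m) = 1/(1 − 0.5×0.78 + 0.18) = 1/0.79 ≈ 1.266.
ΔY = k × ΔG = (+€591 million) / 0.79 ≈ +€748.1 million.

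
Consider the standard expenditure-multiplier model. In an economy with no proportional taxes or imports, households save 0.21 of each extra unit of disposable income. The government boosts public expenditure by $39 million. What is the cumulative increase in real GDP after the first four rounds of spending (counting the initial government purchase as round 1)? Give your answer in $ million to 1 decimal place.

MPC = 1 − MPS = 1 − 0.21 = 0.79.
Round 1 adds ΔG = $39 million; each later round is MPC = 0.79 times the previous.
After 4 rounds: 39 + 30.81 + 24.3399 + 19.228521 = ΔG·(1 − c^4)/(1 − c) = 39 × (1 − 0.38950081)/0.21 ≈ $113.4 million.

$113.4 million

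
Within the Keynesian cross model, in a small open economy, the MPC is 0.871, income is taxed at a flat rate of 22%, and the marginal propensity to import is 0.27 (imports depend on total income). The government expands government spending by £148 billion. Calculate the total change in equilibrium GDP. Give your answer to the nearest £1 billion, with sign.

+£251 billion

Expenditure multiplier = 1/(1 − c(1−t) + m) = 1/(1 − 0.871×0.78 + 0.27) = 1/0.59062 ≈ 1.693.
ΔY = k × ΔG = (+£148 billion) / 0.59062 ≈ +£251 billion.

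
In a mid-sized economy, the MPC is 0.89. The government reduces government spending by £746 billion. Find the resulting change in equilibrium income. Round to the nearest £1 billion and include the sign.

Government-spending multiplier = 1/(1 − MPC) = 1/(1 − 0.89) = 1/0.11 ≈ 9.091.
ΔY = k × ΔG = (−£746 billion) / 0.11 ≈ −£6,782 billion.

−£6,782 billion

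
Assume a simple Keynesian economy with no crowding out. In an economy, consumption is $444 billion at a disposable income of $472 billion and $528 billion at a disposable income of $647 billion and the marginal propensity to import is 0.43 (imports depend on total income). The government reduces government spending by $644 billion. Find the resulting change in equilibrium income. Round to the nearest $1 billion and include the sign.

−$678 billion

MPC = ΔC/ΔYd = (528 − 444)/(647 − 472) = 84/175 = 0.48.
Spending multiplier = 1/(1 − c + m) = 1/(1 − 0.48 + 0.43) = 1/0.95 ≈ 1.053.
ΔY = k × ΔG = (−$644 billion) / 0.95 ≈ −$678 billion.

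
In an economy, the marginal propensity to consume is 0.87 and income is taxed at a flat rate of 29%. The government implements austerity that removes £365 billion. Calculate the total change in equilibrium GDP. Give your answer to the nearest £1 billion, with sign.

Expenditure multiplier = 1/(1 − c(1−t)) = 1/(1 − 0.87×0.71) = 1/0.3823 ≈ 2.616.
ΔY = k × ΔG = (−£365 billion) / 0.3823 ≈ −£955 billion.

−£955 billion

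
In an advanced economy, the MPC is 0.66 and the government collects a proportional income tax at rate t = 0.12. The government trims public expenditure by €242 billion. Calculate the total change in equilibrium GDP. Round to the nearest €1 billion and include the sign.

Spending multiplier = 1/(1 − c(1−t)) = 1/(1 − 0.66×0.88) = 1/0.4192 ≈ 2.385.
ΔY = k × ΔG = (−€242 billion) / 0.4192 ≈ −€577 billion.

−€577 billion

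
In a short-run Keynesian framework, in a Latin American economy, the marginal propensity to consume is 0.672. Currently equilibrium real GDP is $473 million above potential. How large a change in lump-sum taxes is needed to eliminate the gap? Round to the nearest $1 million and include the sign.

Spending multiplier = 1/(1 − MPC) = 1/(1 − 0.672) = 1/0.328 ≈ 3.049.
Tax multiplier = −c·k = −0.672/0.328 ≈ −2.049. Need ΔY = −$473 million, so ΔT = ΔY/(−c·k) = −(−$473 million) × 0.328 / 0.672 ≈ +$231 million.
The government should raise lump-sum taxes by $231 million.

+$231 million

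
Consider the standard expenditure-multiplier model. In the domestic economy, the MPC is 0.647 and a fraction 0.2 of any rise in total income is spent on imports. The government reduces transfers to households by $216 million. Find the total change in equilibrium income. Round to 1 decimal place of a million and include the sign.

The transfer change shifts disposable income by −$216 million, so first-round consumption changes by c·ΔTR = 0.647 × (−$216 million) = −$139.752 million.
Expenditure multiplier = 1/(1 − c + m) = 1/(1 − 0.647 + 0.2) = 1/0.553 ≈ 1.808.
The transfer multiplier is c × k ≈ 1.17, so ΔY = k × (c·ΔTR) = (−$139.752 million) / 0.553 ≈ −$252.7 million.

−$252.7 million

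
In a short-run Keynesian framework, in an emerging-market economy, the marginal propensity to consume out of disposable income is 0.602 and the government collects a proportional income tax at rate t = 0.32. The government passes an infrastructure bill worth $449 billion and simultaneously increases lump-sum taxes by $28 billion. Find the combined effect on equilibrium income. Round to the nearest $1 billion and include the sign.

Expenditure multiplier = 1/(1 − c(1−t)) = 1/(1 − 0.602×0.68) = 1/0.59064 ≈ 1.693.
ΔG contributes k·ΔG = (+$449 billion) / 0.59064 ≈ +$760.2 billion.
ΔT of +$28 billion changes first-round spending by −c·ΔT = −$16.856 billion, contributing k·(−c·ΔT) = (−$16.856 billion) / 0.59064 ≈ −$28.5 billion.
Net ΔY = k(ΔG − c·ΔT) = (+$432.144 billion) / 0.59064 ≈ +$732 billion.

+$732 billion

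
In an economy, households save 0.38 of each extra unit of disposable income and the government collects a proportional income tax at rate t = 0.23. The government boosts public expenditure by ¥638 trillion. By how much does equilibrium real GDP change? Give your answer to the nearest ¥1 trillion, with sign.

MPC = 1 − MPS = 1 − 0.38 = 0.62.
Expenditure multiplier = 1/(1 − c(1−t)) = 1/(1 − 0.62×0.77) = 1/0.5226 ≈ 1.914.
ΔY = k × ΔG = (+¥638 trillion) / 0.5226 ≈ +¥1,221 trillion.

+¥1,221 trillion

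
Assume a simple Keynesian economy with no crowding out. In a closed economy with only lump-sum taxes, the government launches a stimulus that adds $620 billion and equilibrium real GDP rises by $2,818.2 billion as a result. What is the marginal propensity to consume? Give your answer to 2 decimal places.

Implied spending multiplier k = ΔY/ΔG = 2,818.2/620 ≈ 4.5455.
Since k = 1/(1 − MPC), MPC = 1 − 1/k = 1 − ΔG/ΔY = 1 − 620/2,818.2 ≈ 0.78.

0.78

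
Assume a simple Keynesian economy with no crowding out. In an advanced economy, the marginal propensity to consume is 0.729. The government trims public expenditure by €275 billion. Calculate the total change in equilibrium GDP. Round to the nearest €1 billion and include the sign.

−€1,015 billion

Spending multiplier = 1/(1 − MPC) = 1/(1 − 0.729) = 1/0.271 ≈ 3.69.
ΔY = k × ΔG = (−€275 billion) / 0.271 ≈ −€1,015 billion.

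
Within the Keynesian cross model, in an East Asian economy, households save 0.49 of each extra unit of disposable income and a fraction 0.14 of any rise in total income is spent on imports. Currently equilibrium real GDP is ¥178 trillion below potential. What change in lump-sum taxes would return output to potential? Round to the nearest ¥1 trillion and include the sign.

−¥220 trillion

MPC = 1 − MPS = 1 − 0.49 = 0.51.
Spending multiplier = 1/(1 − c + m) = 1/(1 − 0.51 + 0.14) = 1/0.63 ≈ 1.587.
Tax multiplier = −c·k = −0.51/0.63 ≈ −0.81. Need ΔY = +¥178 trillion, so ΔT = ΔY/(−c·k) = −(+¥178 trillion) × 0.63 / 0.51 ≈ −¥220 trillion.
The government should cut lump-sum taxes by ¥220 trillion.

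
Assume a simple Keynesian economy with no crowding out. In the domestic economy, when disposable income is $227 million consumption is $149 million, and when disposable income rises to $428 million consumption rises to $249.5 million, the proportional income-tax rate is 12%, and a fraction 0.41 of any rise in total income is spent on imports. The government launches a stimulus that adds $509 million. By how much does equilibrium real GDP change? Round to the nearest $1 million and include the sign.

MPC = ΔC/ΔYd = (249.5 − 149)/(428 − 227) = 100.5/201 = 0.5.
Spending multiplier = 1/(1 − c(1−t) + m) = 1/(1 − 0.5×0.88 + 0.41) = 1/0.97 ≈ 1.031.
ΔY = k × ΔG = (+$509 million) / 0.97 ≈ +$525 million.

+$525 million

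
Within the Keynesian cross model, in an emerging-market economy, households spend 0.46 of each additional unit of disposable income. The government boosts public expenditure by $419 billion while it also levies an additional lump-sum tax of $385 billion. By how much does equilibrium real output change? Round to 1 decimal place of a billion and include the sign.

+$448.0 billion

Expenditure multiplier = 1/(1 − MPC) = 1/(1 − 0.46) = 1/0.54 ≈ 1.852.
ΔG contributes k·ΔG = (+$419 billion) / 0.54 ≈ +$775.9 billion.
ΔT of +$385 billion changes first-round spending by −c·ΔT = −$177.1 billion, contributing k·(−c·ΔT) = (−$177.1 billion) / 0.54 ≈ −$328 billion.
Net ΔY = k(ΔG − c·ΔT) = (+$241.9 billion) / 0.54 ≈ +$448 billion.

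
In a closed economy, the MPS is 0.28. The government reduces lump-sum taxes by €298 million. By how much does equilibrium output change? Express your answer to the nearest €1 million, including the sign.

MPC = 1 − MPS = 1 − 0.28 = 0.72.
A lump-sum tax change of −€298 million shifts disposable income by +€298 million; first-round consumption changes by −c × ΔT = −0.72 × (−€298 million) = +€214.56 million.
Expenditure multiplier = 1/(1 − MPC) = 1/(1 − 0.72) = 1/0.28 ≈ 3.571.
The tax multiplier is −c × k ≈ −2.571, so ΔY = k × (−c·ΔT) = (+€214.56 million) / 0.28 ≈ +€766 million.

+€766 million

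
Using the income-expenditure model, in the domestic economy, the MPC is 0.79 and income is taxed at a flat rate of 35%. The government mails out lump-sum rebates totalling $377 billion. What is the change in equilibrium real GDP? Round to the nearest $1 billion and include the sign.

A lump-sum tax change of −$377 billion shifts disposable income by +$377 billion; first-round consumption changes by −c × ΔT = −0.79 × (−$377 billion) = +$297.83 billion.
Expenditure multiplier = 1/(1 − c(1−t)) = 1/(1 − 0.79×0.65) = 1/0.4865 ≈ 2.055.
The tax multiplier is −c × k ≈ −1.624, so ΔY = k × (−c·ΔT) = (+$297.83 billion) / 0.4865 ≈ +$612 billion.

+$612 billion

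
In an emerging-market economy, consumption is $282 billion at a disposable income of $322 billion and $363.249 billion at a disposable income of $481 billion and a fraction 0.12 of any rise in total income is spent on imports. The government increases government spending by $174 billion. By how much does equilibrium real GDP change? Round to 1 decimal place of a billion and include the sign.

MPC = ΔC/ΔYd = (363.249 − 282)/(481 − 322) = 81.249/159 = 0.511.
Government-spending multiplier = 1/(1 − c + m) = 1/(1 − 0.511 + 0.12) = 1/0.609 ≈ 1.642.
ΔY = k × ΔG = (+$174 billion) / 0.609 ≈ +$285.7 billion.

+$285.7 billion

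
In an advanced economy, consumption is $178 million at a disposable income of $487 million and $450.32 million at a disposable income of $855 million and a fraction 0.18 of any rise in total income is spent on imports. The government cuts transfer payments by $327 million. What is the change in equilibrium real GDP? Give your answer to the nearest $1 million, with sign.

MPC = ΔC/ΔYd = (450.32 − 178)/(855 − 487) = 272.32/368 = 0.74.
The transfer change shifts disposable income by −$327 million, so first-round consumption changes by c·ΔTR = 0.74 × (−$327 million) = −$241.98 million.
Expenditure multiplier = 1/(1 − c + m) = 1/(1 − 0.74 + 0.18) = 1/0.44 ≈ 2.273.
The transfer multiplier is c × k ≈ 1.682, so ΔY = k × (c·ΔTR) = (−$241.98 million) / 0.44 ≈ −$550 million.

−$550 million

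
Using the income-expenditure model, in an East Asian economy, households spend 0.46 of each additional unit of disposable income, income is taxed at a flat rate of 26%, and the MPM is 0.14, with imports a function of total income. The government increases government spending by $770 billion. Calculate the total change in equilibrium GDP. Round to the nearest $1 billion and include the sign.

Spending multiplier = 1/(1 − c(1−t) + m) = 1/(1 − 0.46×0.74 + 0.14) = 1/0.7996 ≈ 1.251.
ΔY = k × ΔG = (+$770 billion) / 0.7996 ≈ +$963 billion.

+$963 billion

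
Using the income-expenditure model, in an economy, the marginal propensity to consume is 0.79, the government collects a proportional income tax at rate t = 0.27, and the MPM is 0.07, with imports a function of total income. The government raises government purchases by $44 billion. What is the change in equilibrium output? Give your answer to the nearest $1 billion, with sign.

Expenditure multiplier = 1/(1 − c(1−t) + m) = 1/(1 − 0.79×0.73 + 0.07) = 1/0.4933 ≈ 2.027.
ΔY = k × ΔG = (+$44 billion) / 0.4933 ≈ +$89 billion.

+$89 billion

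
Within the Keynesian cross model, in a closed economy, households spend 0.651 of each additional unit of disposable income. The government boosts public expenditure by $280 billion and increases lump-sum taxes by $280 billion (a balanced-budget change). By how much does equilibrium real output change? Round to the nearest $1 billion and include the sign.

Expenditure multiplier = 1/(1 − MPC) = 1/(1 − 0.651) = 1/0.349 ≈ 2.865.
ΔG contributes k·ΔG = (+$280 billion) / 0.349 ≈ +$802.3 billion.
ΔT of +$280 billion changes first-round spending by −c·ΔT = −$182.28 billion, contributing k·(−c·ΔT) = (−$182.28 billion) / 0.349 ≈ −$522.3 billion.
With ΔG = ΔT and no other leakages, the balanced-budget multiplier is 1, so ΔY = ΔG = +$280 billion.

+$280 billion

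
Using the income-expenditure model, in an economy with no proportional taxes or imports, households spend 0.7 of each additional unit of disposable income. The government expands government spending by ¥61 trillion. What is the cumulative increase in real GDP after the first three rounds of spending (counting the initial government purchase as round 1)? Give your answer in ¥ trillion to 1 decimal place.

¥133.6 trillion

Round 1 adds ΔG = ¥61 trillion; each later round is MPC = 0.7 times the previous.
After 3 rounds: 61 + 42.7 + 29.89 = ΔG·(1 − c^3)/(1 − c) = 61 × (1 − 0.343)/0.3 ≈ ¥133.6 trillion.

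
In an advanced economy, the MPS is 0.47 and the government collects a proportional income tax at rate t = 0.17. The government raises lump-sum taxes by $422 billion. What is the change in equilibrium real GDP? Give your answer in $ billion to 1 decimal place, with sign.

−$399.3 billion

MPC = 1 − MPS = 1 − 0.47 = 0.53.
A lump-sum tax change of +$422 billion shifts disposable income by −$422 billion; first-round consumption changes by −c × ΔT = −0.53 × (+$422 billion) = −$223.66 billion.
Expenditure multiplier = 1/(1 − c(1−t)) = 1/(1 − 0.53×0.83) = 1/0.5601 ≈ 1.785.
The tax multiplier is −c × k ≈ −0.946, so ΔY = k × (−c·ΔT) = (−$223.66 billion) / 0.5601 ≈ −$399.3 billion.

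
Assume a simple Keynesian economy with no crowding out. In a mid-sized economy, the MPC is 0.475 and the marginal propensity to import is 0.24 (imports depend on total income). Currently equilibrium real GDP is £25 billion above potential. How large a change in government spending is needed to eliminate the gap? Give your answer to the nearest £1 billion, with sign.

−£19 billion

Spending multiplier = 1/(1 − c + m) = 1/(1 − 0.475 + 0.24) = 1/0.765 ≈ 1.307.
Need ΔY = −£25 billion, so ΔG = ΔY/k = (−£25 billion) × 0.765 ≈ −£19 billion.
The government should cut government spending by £19 billion.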